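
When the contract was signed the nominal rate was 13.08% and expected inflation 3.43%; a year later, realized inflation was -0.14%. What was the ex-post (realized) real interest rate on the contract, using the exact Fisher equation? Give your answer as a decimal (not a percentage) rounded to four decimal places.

Ex-post: (1 + 0.1308)/(1 − 0.0014) − 1 = 13.2385%
So the realized real rate is 0.1324.

0.1324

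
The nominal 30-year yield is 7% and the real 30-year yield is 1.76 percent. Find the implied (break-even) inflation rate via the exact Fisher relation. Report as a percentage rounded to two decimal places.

5.15%

(1 + π) = (1 + i)/(1 + r) = 1.07000 / 1.01760 = 1.051494
Break-even inflation = 1.051494 − 1 → 5.15%.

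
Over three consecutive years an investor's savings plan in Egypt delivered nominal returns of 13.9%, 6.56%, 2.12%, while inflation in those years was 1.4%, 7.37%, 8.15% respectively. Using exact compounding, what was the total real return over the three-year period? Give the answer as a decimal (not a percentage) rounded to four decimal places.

Compound the nominal returns: 1.1390 × 1.0656 × 1.0212 = 1.239449.
Compound inflation: 1.0140 × 1.0737 × 1.0815 = 1.177463.
Deflate: 1.239449 / 1.177463 = 1.052643.
Total real return = 1.052643 − 1 → 0.0526.

0.0526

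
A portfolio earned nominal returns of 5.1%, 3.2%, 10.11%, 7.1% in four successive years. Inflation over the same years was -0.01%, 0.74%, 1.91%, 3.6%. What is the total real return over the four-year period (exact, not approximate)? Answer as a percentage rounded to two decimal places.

20.27%

Nominal growth factor = 1.0510 × 1.0320 × 1.1011 × 1.0710 = 1.279083
Price-level growth factor = 0.9999 × 1.0074 × 1.0191 × 1.0360 = 1.063494
Real growth factor = 1.279083 / 1.063494 = 1.202717
Total real return = 1.202717 − 1 → 20.27%.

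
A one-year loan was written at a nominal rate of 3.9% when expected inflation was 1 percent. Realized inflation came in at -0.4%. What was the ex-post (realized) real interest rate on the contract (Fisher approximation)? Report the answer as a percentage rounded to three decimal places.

Ex-post: 3.9% − (-0.4%) = 4.300%
So the realized real rate is 4.300%.

4.300%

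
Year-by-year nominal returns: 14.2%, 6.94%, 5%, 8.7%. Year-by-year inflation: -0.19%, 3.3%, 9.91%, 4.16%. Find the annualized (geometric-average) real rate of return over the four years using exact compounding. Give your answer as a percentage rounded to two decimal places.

Nominal growth factor = 1.1420 × 1.0694 × 1.0500 × 1.0870 = 1.39387917
Price-level growth factor = 0.9981 × 1.0330 × 1.0991 × 1.0416 = 1.18035476
Real growth factor = 1.39387917 / 1.18035476 = 1.18089850
Annualized real rate = 1.18089850^(1/4) − 1 = 4.2445% → 4.24%.

4.24%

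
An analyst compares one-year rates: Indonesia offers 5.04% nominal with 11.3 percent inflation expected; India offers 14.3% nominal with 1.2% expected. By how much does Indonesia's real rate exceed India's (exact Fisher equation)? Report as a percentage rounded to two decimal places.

Indonesia: (1 + 0.0504)/(1 + 0.1130) − 1 = -5.6244%
India: (1 + 0.1430)/(1 + 0.0120) − 1 = 12.9447%
Differential = -5.6244% − 12.9447% = -18.5691% → -18.57%.

-18.57%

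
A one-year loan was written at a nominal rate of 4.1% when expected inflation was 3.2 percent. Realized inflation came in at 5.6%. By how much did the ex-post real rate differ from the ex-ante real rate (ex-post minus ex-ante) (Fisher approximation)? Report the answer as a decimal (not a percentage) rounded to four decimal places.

Ex-ante: 4.1% − 3.2% = 0.900%
Ex-post: 4.1% − 5.6% = -1.500%
Difference (ex-post − ex-ante) = -2.4000% → -0.0240.

-0.0240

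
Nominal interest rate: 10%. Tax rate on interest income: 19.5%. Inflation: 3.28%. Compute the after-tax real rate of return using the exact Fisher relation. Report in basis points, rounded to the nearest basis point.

462 basis points

After-tax nominal return = 10% × (1 − 0.195) = 8.0500%.
1 + r = 1.08050 / 1.03280 = 1.046185
After-tax real rate = 1.046185 − 1 → 462 basis points.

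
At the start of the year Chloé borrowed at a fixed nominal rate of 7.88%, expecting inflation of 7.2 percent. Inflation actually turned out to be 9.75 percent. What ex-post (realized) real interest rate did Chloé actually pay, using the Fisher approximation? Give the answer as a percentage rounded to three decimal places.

Ex-post: 7.88% − 9.75% = -1.870%
So the realized real rate is -1.870%.

-1.870%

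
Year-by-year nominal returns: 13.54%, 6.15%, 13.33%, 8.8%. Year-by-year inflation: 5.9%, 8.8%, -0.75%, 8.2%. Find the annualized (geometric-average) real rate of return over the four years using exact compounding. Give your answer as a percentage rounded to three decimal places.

Nominal growth factor = 1.1354 × 1.0615 × 1.1333 × 1.0880 = 1.48608165
Price-level growth factor = 1.0590 × 1.0880 × 0.9925 × 1.0820 = 1.23732171
Real growth factor = 1.48608165 / 1.23732171 = 1.20104711
Annualized real rate = 1.20104711^(1/4) − 1 = 4.6863% → 4.686%.

4.686%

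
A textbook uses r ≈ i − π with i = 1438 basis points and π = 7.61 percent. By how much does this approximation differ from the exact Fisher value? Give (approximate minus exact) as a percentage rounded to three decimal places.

Approximate: r ≈ 14.380% − 7.610% = 6.7700%
Exact: (1 + 0.1438)/(1 + 0.0761) − 1 = 6.2912%
Error = 6.7700% − 6.2912% = 0.4788% → 0.479%.

0.479%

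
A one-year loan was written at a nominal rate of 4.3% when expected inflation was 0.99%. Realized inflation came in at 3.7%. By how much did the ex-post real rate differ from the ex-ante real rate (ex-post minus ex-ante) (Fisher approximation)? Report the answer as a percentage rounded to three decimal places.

-2.710%

Ex-ante: 4.3% − 0.99% = 3.310%
Ex-post: 4.3% − 3.7% = 0.600%
Difference (ex-post − ex-ante) = -2.7100% → -2.710%.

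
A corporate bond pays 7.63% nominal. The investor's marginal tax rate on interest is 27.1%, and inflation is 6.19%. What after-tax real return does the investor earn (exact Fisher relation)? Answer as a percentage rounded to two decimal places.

-0.59%

After-tax nominal return = 7.63% × (1 − 0.271) = 5.56227%.
1 + r = 1.0556227 / 1.06190 = 0.994089
After-tax real rate = 0.994089 − 1 → -0.59%.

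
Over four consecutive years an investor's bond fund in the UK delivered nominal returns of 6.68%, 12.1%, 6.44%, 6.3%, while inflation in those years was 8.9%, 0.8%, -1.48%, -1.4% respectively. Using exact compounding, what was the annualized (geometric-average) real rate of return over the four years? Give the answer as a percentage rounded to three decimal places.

6.135%

Compound the nominal returns: 1.0668 × 1.1210 × 1.0644 × 1.0630 = 1.35309020.
Compound inflation: 1.0890 × 1.0080 × 0.9852 × 0.9860 = 1.06632534.
Deflate: 1.35309020 / 1.06632534 = 1.26892812.
Annualized real rate = 1.26892812^(1/4) − 1 = 6.1352% → 6.135%.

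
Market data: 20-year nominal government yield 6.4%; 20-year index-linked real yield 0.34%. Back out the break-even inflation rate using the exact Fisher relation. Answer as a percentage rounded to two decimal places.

(1 + π) = (1 + i)/(1 + r) = 1.06400 / 1.00340 = 1.060395
Break-even inflation = 1.060395 − 1 → 6.04%.

6.04%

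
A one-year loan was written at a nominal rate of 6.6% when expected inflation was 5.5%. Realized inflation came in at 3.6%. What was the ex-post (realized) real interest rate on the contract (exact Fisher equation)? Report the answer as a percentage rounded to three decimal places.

Ex-post: (1 + 0.0660)/(1 + 0.0360) − 1 = 2.8958%
So the realized real rate is 2.896%.

2.896%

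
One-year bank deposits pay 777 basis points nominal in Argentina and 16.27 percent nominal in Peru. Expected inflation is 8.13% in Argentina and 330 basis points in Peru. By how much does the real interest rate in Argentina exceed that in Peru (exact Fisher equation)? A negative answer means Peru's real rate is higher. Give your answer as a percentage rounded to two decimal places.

Argentina: (1 + 0.0777)/(1 + 0.0813) − 1 = -0.3329%
Peru: (1 + 0.1627)/(1 + 0.0330) − 1 = 12.5557%
Differential = -0.3329% − 12.5557% = -12.8886% → -12.89%.

-12.89%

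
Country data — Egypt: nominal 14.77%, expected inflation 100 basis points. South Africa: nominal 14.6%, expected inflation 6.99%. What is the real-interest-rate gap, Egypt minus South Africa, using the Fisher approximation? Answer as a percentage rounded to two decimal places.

Egypt: 14.77% − 1% = 13.770%
South Africa: 14.6% − 6.99% = 7.610%
Differential = 6.160% → 6.16%.

6.16%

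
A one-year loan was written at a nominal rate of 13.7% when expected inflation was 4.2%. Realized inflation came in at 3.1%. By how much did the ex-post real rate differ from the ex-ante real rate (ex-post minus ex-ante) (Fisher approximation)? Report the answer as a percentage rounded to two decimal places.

1.10%

Ex-ante: 13.7% − 4.2% = 9.500%
Ex-post: 13.7% − 3.1% = 10.600%
Difference (ex-post − ex-ante) = 1.1000% → 1.10%.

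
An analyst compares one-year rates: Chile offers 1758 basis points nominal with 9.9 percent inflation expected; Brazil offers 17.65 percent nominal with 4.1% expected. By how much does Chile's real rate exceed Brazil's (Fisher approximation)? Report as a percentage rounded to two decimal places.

Chile: 17.58% − 9.9% = 7.680%
Brazil: 17.65% − 4.1% = 13.550%
Differential = -5.870% → -5.87%.

-5.87%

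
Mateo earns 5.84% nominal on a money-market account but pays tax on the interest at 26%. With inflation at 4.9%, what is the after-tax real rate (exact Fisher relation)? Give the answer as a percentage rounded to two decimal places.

-0.55%

After-tax nominal return = 5.84% × (1 − 0.26) = 4.3216%.
1 + r = 1.043216 / 1.04900 = 0.994486
After-tax real rate = 0.994486 − 1 → -0.55%.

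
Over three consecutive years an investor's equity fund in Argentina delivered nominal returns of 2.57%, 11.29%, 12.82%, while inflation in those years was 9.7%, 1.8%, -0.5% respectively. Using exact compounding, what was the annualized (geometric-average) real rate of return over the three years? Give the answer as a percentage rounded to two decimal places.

5.04%

Compound the nominal returns: 1.0257 × 1.1129 × 1.1282 = 1.28784203.
Compound inflation: 1.0970 × 1.0180 × 0.9950 = 1.11116227.
Deflate: 1.28784203 / 1.11116227 = 1.15900446.
Annualized real rate = 1.15900446^(1/3) − 1 = 5.0417% → 5.04%.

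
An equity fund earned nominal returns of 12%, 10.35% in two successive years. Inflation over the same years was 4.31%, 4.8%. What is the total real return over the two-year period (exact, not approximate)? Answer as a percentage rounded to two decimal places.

Compound the nominal returns: 1.1200 × 1.1035 = 1.235920.
Compound inflation: 1.0431 × 1.0480 = 1.093169.
Deflate: 1.235920 / 1.093169 = 1.130585.
Total real return = 1.130585 − 1 → 13.06%.

13.06%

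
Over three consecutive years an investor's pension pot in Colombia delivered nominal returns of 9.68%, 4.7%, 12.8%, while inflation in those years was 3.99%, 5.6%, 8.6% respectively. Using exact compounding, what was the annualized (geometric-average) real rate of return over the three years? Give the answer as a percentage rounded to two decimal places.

Compound the nominal returns: 1.0968 × 1.0470 × 1.1280 = 1.29533835.
Compound inflation: 1.0399 × 1.0560 × 1.0860 = 1.19257396.
Deflate: 1.29533835 / 1.19257396 = 1.08617025.
Annualized real rate = 1.08617025^(1/3) − 1 = 2.7936% → 2.79%.

2.79%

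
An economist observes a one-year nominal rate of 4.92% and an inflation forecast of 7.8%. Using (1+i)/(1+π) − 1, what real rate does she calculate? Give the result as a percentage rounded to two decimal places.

-2.67%

By the Fisher identity, 1 + r = (1 + i)/(1 + π).
1 + r = 1.04920 / 1.07800 = 0.973284
r = 0.973284 − 1 = -2.6716%, i.e. -2.67%.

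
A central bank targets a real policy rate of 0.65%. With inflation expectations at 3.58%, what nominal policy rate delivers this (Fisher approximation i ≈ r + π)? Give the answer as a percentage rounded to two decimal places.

4.23%

i ≈ r + π = 0.65% + 3.58% = 4.23%.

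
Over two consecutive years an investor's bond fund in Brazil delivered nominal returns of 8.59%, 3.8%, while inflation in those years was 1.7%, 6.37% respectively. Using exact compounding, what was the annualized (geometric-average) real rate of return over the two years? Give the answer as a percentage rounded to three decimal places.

Compound the nominal returns: 1.0859 × 1.0380 = 1.12716420.
Compound inflation: 1.0170 × 1.0637 = 1.08178290.
Deflate: 1.12716420 / 1.08178290 = 1.04195047.
Annualized real rate = 1.04195047^(1/2) − 1 = 2.0760% → 2.076%.

2.076%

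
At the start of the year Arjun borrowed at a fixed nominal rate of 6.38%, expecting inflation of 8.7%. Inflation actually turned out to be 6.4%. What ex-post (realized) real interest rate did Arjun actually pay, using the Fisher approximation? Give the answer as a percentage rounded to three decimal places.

Ex-post: 6.38% − 6.4% = -0.020%
So the realized real rate is -0.020%.

-0.020%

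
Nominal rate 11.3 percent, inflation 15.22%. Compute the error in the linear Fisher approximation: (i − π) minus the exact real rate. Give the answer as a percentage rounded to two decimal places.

-0.52%

Approximate: r ≈ 11.300% − 15.220% = -3.9200%
Exact: (1 + 0.1130)/(1 + 0.1522) − 1 = -3.4022%
Error = -3.9200% − (-3.4022%) = -0.5178% → -0.52%.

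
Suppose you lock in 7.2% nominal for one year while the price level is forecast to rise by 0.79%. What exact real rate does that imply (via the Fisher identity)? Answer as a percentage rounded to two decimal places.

6.36%

1 + r = 1.07200 / 1.00790 = 1.063598
r = 1.063598 − 1 = 6.3598%, i.e. 6.36%.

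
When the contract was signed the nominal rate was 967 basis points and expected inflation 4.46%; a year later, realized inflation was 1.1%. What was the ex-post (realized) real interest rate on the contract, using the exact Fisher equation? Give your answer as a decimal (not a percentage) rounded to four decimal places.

0.0848

Ex-post: (1 + 0.0967)/(1 + 0.0110) − 1 = 8.4768%
So the realized real rate is 0.0848.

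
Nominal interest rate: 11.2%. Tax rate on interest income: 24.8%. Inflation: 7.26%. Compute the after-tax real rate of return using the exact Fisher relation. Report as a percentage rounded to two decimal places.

After-tax nominal return = 11.2% × (1 − 0.248) = 8.4224%.
1 + r = 1.084224 / 1.07260 = 1.010837
After-tax real rate = 1.010837 − 1 → 1.08%.

1.08%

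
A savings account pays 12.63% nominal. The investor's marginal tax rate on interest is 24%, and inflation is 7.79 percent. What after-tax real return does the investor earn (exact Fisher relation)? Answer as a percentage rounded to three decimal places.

After-tax nominal return = 12.63% × (1 − 0.24) = 9.5988%.
1 + r = 1.095988 / 1.07790 = 1.016781
After-tax real rate = 1.016781 − 1 → 1.678%.

1.678%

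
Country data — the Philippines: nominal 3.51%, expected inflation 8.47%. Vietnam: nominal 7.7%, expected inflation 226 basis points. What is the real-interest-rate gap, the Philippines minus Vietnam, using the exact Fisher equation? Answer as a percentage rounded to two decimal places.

The Philippines: (1 + 0.0351)/(1 + 0.0847) − 1 = -4.5727%
Vietnam: (1 + 0.0770)/(1 + 0.0226) − 1 = 5.3198%
Differential = -4.5727% − 5.3198% = -9.8925% → -9.89%.

-9.89%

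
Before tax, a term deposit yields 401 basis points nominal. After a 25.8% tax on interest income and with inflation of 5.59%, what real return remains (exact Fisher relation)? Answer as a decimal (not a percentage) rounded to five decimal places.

After-tax nominal return = 4.01% × (1 − 0.258) = 2.97542%.
1 + r = 1.0297542 / 1.05590 = 0.975238
After-tax real rate = 0.975238 − 1 → -0.02476.

-0.02476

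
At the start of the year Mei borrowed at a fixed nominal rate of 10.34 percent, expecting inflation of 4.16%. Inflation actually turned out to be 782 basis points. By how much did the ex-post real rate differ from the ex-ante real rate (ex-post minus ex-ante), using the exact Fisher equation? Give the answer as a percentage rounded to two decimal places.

-3.60%

Ex-ante: (1 + 0.1034)/(1 + 0.0416) − 1 = 5.9332%
Ex-post: (1 + 0.1034)/(1 + 0.0782) − 1 = 2.3372%
Difference (ex-post − ex-ante) = -3.5960% → -3.60%.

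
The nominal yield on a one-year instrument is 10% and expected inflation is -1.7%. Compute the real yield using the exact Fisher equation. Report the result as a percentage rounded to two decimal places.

11.90%

By the Fisher identity, 1 + r = (1 + i)/(1 + π).
1 + r = 1.10000 / 0.98300 = 1.119023
r = 1.119023 − 1 = 11.9023%, i.e. 11.90%.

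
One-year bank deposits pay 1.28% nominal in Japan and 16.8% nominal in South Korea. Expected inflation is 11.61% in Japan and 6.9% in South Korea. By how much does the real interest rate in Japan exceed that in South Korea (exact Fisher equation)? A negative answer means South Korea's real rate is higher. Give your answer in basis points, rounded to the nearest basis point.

Japan: (1 + 0.0128)/(1 + 0.1161) − 1 = -9.2554%
South Korea: (1 + 0.1680)/(1 + 0.0690) − 1 = 9.2610%
Differential = -9.2554% − 9.2610% = -18.5164% → -1852 basis points.

-1852 basis points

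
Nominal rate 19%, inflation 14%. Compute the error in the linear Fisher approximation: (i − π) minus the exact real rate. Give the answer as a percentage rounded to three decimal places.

0.614%

Approximate: r ≈ 19.000% − 14.000% = 5.0000%
Exact: (1 + 0.1900)/(1 + 0.1400) − 1 = 4.3860%
Error = 5.0000% − 4.3860% = 0.6140% → 0.614%.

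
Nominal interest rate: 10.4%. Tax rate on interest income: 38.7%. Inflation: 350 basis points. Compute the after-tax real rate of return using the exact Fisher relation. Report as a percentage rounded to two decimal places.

2.78%

After-tax nominal return = 10.4% × (1 − 0.387) = 6.3752%.
1 + r = 1.063752 / 1.03500 = 1.027780
After-tax real rate = 1.027780 − 1 → 2.78%.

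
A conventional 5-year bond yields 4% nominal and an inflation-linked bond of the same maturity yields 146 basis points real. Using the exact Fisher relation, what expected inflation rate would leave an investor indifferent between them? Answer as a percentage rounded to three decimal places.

2.503%

(1 + π) = (1 + i)/(1 + r) = 1.04000 / 1.01460 = 1.025034
Break-even inflation = 1.025034 − 1 → 2.503%.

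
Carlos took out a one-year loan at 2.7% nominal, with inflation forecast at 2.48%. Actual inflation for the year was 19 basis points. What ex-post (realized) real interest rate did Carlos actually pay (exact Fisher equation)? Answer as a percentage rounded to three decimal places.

Ex-post: (1 + 0.0270)/(1 + 0.0019) − 1 = 2.5052%
So the realized real rate is 2.505%.

2.505%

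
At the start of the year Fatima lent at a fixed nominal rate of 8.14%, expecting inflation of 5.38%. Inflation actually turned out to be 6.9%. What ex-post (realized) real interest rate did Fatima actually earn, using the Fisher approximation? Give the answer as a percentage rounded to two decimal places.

Ex-post: 8.14% − 6.9% = 1.240%
So the realized real rate is 1.24%.

1.24%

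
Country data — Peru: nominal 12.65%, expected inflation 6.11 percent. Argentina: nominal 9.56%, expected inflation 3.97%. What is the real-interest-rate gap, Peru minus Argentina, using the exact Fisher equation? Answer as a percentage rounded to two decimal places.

0.79%

Peru: (1 + 0.1265)/(1 + 0.0611) − 1 = 6.1634%
Argentina: (1 + 0.0956)/(1 + 0.0397) − 1 = 5.3766%
Differential = 6.1634% − 5.3766% = 0.7869% → 0.79%.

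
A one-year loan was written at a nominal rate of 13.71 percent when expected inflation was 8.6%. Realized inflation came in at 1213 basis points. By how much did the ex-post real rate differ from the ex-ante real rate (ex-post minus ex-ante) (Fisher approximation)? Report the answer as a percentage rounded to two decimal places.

Ex-ante: 13.71% − 8.6% = 5.110%
Ex-post: 13.71% − 12.13% = 1.580%
Difference (ex-post − ex-ante) = -3.5300% → -3.53%.

-3.53%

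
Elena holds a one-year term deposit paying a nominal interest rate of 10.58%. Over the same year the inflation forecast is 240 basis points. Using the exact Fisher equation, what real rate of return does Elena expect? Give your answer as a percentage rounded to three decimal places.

7.988%

1 + r = 1.10580 / 1.02400 = 1.079883
r = 1.079883 − 1 = 7.9883%, i.e. 7.988%.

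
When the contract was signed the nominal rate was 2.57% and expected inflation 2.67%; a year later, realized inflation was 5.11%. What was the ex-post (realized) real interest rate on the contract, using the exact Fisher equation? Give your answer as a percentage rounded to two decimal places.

-2.42%

Ex-post: (1 + 0.0257)/(1 + 0.0511) − 1 = -2.4165%
So the realized real rate is -2.42%.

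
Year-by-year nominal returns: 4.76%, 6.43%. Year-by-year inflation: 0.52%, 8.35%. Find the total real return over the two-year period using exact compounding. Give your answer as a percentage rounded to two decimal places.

Compound the nominal returns: 1.0476 × 1.0643 = 1.114961.
Compound inflation: 1.0052 × 1.0835 = 1.089134.
Deflate: 1.114961 / 1.089134 = 1.023713.
Total real return = 1.023713 − 1 → 2.37%.

2.37%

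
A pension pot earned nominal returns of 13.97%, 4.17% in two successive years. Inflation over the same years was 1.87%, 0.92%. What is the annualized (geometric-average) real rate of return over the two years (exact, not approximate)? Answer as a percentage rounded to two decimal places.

7.46%

Compound the nominal returns: 1.1397 × 1.0417 = 1.18722549.
Compound inflation: 1.0187 × 1.0092 = 1.02807204.
Deflate: 1.18722549 / 1.02807204 = 1.15480768.
Annualized real rate = 1.15480768^(1/2) − 1 = 7.4620% → 7.46%.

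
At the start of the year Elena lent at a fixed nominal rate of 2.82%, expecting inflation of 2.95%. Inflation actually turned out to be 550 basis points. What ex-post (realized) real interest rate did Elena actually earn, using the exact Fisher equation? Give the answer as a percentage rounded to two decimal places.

-2.54%

Ex-post: (1 + 0.0282)/(1 + 0.0550) − 1 = -2.5403%
So the realized real rate is -2.54%.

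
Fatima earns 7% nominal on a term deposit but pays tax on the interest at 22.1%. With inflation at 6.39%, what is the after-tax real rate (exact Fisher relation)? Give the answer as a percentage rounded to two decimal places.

After-tax nominal return = 7% × (1 − 0.221) = 5.4530%.
1 + r = 1.05453 / 1.06390 = 0.991193
After-tax real rate = 0.991193 − 1 → -0.88%.

-0.88%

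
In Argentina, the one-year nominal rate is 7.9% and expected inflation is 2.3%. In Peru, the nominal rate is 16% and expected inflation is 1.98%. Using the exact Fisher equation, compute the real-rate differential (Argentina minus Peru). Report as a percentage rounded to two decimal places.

Argentina: (1 + 0.0790)/(1 + 0.0230) − 1 = 5.4741%
Peru: (1 + 0.1600)/(1 + 0.0198) − 1 = 13.7478%
Differential = 5.4741% − 13.7478% = -8.2737% → -8.27%.

-8.27%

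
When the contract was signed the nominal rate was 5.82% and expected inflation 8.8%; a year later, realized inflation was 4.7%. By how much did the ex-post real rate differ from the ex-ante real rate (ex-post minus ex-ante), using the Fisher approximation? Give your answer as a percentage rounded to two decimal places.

Ex-ante: 5.82% − 8.8% = -2.980%
Ex-post: 5.82% − 4.7% = 1.120%
Difference (ex-post − ex-ante) = 4.1000% → 4.10%.

4.10%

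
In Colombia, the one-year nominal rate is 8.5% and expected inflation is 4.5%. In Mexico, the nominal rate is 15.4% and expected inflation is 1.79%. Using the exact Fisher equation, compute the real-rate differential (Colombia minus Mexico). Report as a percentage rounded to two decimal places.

Colombia: (1 + 0.0850)/(1 + 0.0450) − 1 = 3.8278%
Mexico: (1 + 0.1540)/(1 + 0.0179) − 1 = 13.3707%
Differential = 3.8278% − 13.3707% = -9.5429% → -9.54%.

-9.54%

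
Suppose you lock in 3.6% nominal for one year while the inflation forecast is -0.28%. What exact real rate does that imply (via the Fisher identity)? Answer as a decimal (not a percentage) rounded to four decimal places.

By the Fisher identity, 1 + r = (1 + i)/(1 + π).
1 + r = 1.03600 / 0.99720 = 1.038909
r = 1.038909 − 1 = 3.8909%, i.e. 0.0389.

0.0389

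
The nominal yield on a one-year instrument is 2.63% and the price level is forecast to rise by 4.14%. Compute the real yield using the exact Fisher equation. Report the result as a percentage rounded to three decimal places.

1 + r = 1.02630 / 1.04140 = 0.985500
r = 0.985500 − 1 = -1.4500%, i.e. -1.450%.

-1.450%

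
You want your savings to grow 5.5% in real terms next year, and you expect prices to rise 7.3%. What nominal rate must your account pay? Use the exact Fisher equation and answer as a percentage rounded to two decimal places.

13.20%

(1 + i) = (1 + r)(1 + π) = 1.05500 × 1.07300 = 1.132015
i = 1.132015 − 1, so the required nominal rate is 13.20%.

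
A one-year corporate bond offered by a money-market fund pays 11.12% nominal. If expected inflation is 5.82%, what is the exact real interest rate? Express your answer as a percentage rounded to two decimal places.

By the Fisher identity, 1 + r = (1 + i)/(1 + π).
1 + r = 1.11120 / 1.05820 = 1.050085
r = 1.050085 − 1 = 5.0085%, i.e. 5.01%.

5.01%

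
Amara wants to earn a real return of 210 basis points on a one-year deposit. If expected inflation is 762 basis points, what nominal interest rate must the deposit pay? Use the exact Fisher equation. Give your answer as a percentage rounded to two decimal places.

9.88%

(1 + i) = (1 + r)(1 + π) = 1.02100 × 1.07620 = 1.0988002
i = 1.0988002 − 1, so the required nominal rate is 9.88%.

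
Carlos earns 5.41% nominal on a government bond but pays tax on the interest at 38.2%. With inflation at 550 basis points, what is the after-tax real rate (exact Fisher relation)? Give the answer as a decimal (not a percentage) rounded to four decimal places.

-0.0204

After-tax nominal return = 5.41% × (1 − 0.382) = 3.34338%.
1 + r = 1.0334338 / 1.05500 = 0.979558
After-tax real rate = 0.979558 − 1 → -0.0204.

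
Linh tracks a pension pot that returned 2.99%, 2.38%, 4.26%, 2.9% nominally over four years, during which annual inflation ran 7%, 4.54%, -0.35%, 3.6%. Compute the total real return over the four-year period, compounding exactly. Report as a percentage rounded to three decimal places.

Nominal growth factor = 1.0299 × 1.0238 × 1.0426 × 1.0290 = 1.131210
Price-level growth factor = 1.0700 × 1.0454 × 0.9965 × 1.0360 = 1.154791
Real growth factor = 1.131210 / 1.154791 = 0.979580
Total real return = 0.979580 − 1 → -2.042%.

-2.042%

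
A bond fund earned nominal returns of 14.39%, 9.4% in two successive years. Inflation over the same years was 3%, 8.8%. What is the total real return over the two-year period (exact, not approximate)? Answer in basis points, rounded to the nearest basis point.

Nominal growth factor = 1.1439 × 1.0940 = 1.251427
Price-level growth factor = 1.0300 × 1.0880 = 1.120640
Real growth factor = 1.251427 / 1.120640 = 1.116707
Total real return = 1.116707 − 1 → 1167 basis points.

1167 basis points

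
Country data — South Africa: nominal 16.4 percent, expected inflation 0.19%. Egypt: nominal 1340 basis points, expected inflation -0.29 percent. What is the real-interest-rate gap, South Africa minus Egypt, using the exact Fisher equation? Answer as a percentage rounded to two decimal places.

2.45%

South Africa: (1 + 0.1640)/(1 + 0.0019) − 1 = 16.1793%
Egypt: (1 + 0.1340)/(1 − 0.0029) − 1 = 13.7298%
Differential = 16.1793% − 13.7298% = 2.4494% → 2.45%.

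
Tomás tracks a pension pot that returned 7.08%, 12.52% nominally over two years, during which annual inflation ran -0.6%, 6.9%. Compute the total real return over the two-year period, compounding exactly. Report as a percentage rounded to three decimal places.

Compound the nominal returns: 1.0708 × 1.1252 = 1.204864.
Compound inflation: 0.9940 × 1.0690 = 1.062586.
Deflate: 1.204864 / 1.062586 = 1.133898.
Total real return = 1.133898 − 1 → 13.390%.

13.390%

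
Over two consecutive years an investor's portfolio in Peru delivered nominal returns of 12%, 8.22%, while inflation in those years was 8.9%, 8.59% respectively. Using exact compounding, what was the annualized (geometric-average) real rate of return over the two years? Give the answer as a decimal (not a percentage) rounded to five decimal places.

Nominal growth factor = 1.1200 × 1.0822 = 1.21206400
Price-level growth factor = 1.0890 × 1.0859 = 1.18254510
Real growth factor = 1.21206400 / 1.18254510 = 1.02496218
Annualized real rate = 1.02496218^(1/2) − 1 = 1.2404% → 0.01240.

0.01240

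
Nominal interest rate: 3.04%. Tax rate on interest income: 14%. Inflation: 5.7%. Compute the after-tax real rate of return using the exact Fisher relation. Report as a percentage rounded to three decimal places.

-2.919%

After-tax nominal return = 3.04% × (1 − 0.14) = 2.6144%.
1 + r = 1.026144 / 1.05700 = 0.970808
After-tax real rate = 0.970808 − 1 → -2.919%.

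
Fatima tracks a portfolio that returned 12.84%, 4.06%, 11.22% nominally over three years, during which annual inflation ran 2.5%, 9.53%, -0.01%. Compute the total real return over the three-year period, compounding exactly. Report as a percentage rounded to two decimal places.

Nominal growth factor = 1.1284 × 1.0406 × 1.1122 = 1.305960
Price-level growth factor = 1.0250 × 1.0953 × 0.9999 = 1.122570
Real growth factor = 1.305960 / 1.122570 = 1.163366
Total real return = 1.163366 − 1 → 16.34%.

16.34%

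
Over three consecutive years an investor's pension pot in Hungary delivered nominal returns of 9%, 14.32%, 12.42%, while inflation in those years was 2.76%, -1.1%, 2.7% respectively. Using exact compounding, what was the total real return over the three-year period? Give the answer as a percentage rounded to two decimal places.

34.22%

Nominal growth factor = 1.0900 × 1.1432 × 1.1242 = 1.400852
Price-level growth factor = 1.0276 × 0.9890 × 1.0270 = 1.043736
Real growth factor = 1.400852 / 1.043736 = 1.342151
Total real return = 1.342151 − 1 → 34.22%.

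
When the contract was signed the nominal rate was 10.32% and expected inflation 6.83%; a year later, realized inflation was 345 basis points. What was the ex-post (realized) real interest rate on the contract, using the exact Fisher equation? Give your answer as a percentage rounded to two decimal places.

Ex-post: (1 + 0.1032)/(1 + 0.0345) − 1 = 6.6409%
So the realized real rate is 6.64%.

6.64%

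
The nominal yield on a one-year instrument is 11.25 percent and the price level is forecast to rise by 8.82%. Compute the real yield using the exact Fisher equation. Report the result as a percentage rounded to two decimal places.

2.23%

1 + r = 1.11250 / 1.08820 = 1.022330
r = 1.022330 − 1 = 2.2330%, i.e. 2.23%.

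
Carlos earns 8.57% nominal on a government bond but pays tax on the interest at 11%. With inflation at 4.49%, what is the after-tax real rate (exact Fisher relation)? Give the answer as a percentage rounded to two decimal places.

After-tax nominal return = 8.57% × (1 − 0.11) = 7.6273%.
1 + r = 1.076273 / 1.04490 = 1.030025
After-tax real rate = 1.030025 − 1 → 3.00%.

3.00%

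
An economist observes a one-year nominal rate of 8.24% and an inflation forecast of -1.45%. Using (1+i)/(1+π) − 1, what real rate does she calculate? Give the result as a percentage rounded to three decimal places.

1 + r = 1.08240 / 0.98550 = 1.098326
r = 1.098326 − 1 = 9.8326%, i.e. 9.833%.

9.833%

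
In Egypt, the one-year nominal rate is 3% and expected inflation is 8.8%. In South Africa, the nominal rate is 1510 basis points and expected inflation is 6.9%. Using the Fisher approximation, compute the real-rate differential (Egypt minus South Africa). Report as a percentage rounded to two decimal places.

Egypt: 3% − 8.8% = -5.800%
South Africa: 15.1% − 6.9% = 8.200%
Differential = -14.000% → -14.00%.

-14.00%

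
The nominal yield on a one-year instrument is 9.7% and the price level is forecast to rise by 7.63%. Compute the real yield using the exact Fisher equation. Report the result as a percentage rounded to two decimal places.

1 + r = 1.09700 / 1.07630 = 1.019233
r = 1.019233 − 1 = 1.9233%, i.e. 1.92%.

1.92%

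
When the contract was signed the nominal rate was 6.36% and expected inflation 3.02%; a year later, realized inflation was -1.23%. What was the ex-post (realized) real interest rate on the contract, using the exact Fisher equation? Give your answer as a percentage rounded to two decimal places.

7.68%

Ex-post: (1 + 0.0636)/(1 − 0.0123) − 1 = 7.6845%
So the realized real rate is 7.68%.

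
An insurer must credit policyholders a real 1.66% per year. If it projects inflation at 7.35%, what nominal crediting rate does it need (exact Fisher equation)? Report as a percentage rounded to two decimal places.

(1 + i) = (1 + r)(1 + π) = 1.01660 × 1.07350 = 1.0913201
i = 1.0913201 − 1, so the required nominal rate is 9.13%.

9.13%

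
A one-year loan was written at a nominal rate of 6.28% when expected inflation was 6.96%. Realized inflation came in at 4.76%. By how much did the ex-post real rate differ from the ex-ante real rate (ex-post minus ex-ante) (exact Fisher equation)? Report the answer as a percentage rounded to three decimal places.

2.087%

Ex-ante: (1 + 0.0628)/(1 + 0.0696) − 1 = -0.6358%
Ex-post: (1 + 0.0628)/(1 + 0.0476) − 1 = 1.4509%
Difference (ex-post − ex-ante) = 2.0867% → 2.087%.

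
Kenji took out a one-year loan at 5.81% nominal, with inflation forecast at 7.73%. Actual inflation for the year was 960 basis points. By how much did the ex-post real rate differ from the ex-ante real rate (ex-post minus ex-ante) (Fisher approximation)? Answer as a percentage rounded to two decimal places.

-1.87%

Ex-ante: 5.81% − 7.73% = -1.920%
Ex-post: 5.81% − 9.6% = -3.790%
Difference (ex-post − ex-ante) = -1.8700% → -1.87%.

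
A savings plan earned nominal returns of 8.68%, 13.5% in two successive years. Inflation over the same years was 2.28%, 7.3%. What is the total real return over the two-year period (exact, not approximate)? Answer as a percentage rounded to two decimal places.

Nominal growth factor = 1.0868 × 1.1350 = 1.233518
Price-level growth factor = 1.0228 × 1.0730 = 1.097464
Real growth factor = 1.233518 / 1.097464 = 1.123971
Total real return = 1.123971 − 1 → 12.40%.

12.40%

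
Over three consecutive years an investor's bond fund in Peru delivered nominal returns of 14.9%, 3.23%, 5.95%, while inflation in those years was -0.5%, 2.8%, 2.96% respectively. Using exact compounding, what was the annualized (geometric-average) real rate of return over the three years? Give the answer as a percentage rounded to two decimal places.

Nominal growth factor = 1.1490 × 1.0323 × 1.0595 = 1.25668641
Price-level growth factor = 0.9950 × 1.0280 × 1.0296 = 1.05313666
Real growth factor = 1.25668641 / 1.05313666 = 1.19327952
Annualized real rate = 1.19327952^(1/3) − 1 = 6.0671% → 6.07%.

6.07%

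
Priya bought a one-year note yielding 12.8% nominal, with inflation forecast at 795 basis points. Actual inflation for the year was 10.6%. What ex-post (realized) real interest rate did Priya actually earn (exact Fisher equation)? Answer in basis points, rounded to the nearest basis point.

Ex-post: (1 + 0.1280)/(1 + 0.1060) − 1 = 1.9892%
So the realized real rate is 199 basis points.

199 basis points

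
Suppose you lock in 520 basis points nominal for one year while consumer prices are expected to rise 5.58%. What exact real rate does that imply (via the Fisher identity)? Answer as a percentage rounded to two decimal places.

-0.36%

By the Fisher identity, 1 + r = (1 + i)/(1 + π).
1 + r = 1.05200 / 1.05580 = 0.996401
r = 0.996401 − 1 = -0.3599%, i.e. -0.36%.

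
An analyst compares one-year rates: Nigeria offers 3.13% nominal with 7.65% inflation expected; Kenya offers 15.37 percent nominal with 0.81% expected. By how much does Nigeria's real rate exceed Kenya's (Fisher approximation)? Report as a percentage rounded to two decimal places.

Nigeria: 3.13% − 7.65% = -4.520%
Kenya: 15.37% − 0.81% = 14.560%
Differential = -19.080% → -19.08%.

-19.08%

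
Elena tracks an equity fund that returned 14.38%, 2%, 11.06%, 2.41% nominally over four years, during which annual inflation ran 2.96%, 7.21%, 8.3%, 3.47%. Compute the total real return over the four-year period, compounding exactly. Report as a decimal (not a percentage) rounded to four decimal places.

0.0728

Compound the nominal returns: 1.1438 × 1.0200 × 1.1106 × 1.0241 = 1.326937.
Compound inflation: 1.0296 × 1.0721 × 1.0830 × 1.0347 = 1.236935.
Deflate: 1.326937 / 1.236935 = 1.072762.
Total real return = 1.072762 − 1 → 0.0728.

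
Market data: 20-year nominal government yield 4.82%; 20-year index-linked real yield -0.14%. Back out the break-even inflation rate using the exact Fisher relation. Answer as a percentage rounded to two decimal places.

4.97%

(1 + π) = (1 + i)/(1 + r) = 1.04820 / 0.99860 = 1.049670
Break-even inflation = 1.049670 − 1 → 4.97%.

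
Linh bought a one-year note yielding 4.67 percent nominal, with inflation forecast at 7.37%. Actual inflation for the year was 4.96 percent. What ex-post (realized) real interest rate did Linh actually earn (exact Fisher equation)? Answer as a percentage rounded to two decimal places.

Ex-post: (1 + 0.0467)/(1 + 0.0496) − 1 = -0.2763%
So the realized real rate is -0.28%.

-0.28%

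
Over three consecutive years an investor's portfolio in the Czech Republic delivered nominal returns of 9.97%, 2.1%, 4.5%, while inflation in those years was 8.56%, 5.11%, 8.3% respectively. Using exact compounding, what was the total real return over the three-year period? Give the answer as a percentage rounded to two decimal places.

-5.05%

Compound the nominal returns: 1.0997 × 1.0210 × 1.0450 = 1.173319.
Compound inflation: 1.0856 × 1.0511 × 1.0830 = 1.235783.
Deflate: 1.173319 / 1.235783 = 0.949454.
Total real return = 0.949454 − 1 → -5.05%.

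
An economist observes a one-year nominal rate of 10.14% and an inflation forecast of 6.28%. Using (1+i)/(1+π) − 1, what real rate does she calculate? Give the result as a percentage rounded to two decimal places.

3.63%

1 + r = 1.10140 / 1.06280 = 1.036319
r = 1.036319 − 1 = 3.6319%, i.e. 3.63%.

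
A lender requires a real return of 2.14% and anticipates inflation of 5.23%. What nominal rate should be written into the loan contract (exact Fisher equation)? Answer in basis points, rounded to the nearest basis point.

(1 + i) = (1 + r)(1 + π) = 1.02140 × 1.05230 = 1.07481922
i = 1.07481922 − 1, so the required nominal rate is 748 basis points.

748 basis points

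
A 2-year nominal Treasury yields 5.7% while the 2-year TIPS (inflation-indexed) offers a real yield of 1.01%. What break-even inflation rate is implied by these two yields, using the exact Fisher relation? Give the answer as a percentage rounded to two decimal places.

4.64%

(1 + π) = (1 + i)/(1 + r) = 1.05700 / 1.01010 = 1.046431
Break-even inflation = 1.046431 − 1 → 4.64%.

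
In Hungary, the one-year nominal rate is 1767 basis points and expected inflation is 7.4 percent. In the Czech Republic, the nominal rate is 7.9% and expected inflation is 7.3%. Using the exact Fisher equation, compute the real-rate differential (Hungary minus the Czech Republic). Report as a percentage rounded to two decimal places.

9.00%

Hungary: (1 + 0.1767)/(1 + 0.0740) − 1 = 9.5624%
The Czech Republic: (1 + 0.0790)/(1 + 0.0730) − 1 = 0.5592%
Differential = 9.5624% − 0.5592% = 9.0032% → 9.00%.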